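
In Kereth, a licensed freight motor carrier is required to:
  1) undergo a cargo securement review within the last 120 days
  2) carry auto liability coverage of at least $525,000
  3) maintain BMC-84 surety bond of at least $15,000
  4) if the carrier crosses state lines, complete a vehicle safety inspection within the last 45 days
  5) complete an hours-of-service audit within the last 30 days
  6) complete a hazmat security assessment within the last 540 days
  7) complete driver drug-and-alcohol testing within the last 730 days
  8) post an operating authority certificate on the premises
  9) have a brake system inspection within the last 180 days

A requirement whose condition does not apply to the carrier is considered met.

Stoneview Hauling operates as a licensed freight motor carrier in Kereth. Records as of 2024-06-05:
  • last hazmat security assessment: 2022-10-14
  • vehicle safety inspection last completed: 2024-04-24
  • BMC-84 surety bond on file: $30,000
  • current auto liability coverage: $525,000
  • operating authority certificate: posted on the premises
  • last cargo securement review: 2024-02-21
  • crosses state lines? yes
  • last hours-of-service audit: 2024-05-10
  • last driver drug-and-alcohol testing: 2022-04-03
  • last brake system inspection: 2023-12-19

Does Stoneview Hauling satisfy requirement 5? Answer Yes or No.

5. hours-of-service audit 26 days ago vs limit 30 → met

Yes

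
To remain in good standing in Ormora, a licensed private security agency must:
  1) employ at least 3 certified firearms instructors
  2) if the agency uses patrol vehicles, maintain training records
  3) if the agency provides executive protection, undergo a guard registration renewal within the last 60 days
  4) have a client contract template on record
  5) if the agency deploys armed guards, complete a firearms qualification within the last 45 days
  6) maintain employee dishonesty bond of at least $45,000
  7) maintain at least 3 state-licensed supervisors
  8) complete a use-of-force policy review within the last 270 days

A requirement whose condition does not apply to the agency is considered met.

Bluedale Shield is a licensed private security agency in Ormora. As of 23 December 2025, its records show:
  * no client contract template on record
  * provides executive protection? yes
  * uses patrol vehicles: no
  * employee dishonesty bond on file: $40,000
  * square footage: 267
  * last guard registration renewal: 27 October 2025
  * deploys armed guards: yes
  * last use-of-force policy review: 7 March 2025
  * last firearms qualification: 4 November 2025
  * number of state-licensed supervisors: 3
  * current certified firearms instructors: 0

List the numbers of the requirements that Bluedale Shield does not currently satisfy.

1. certified firearms instructors 0 < 3 → not met
2. condition 'uses patrol vehicles' does not hold → requirement n/a → met
3. condition 'provides executive protection' holds; guard registration renewal 57 days ago vs limit 60 → met
4. client contract template absent → not met
5. condition 'deploys armed guards' holds; firearms qualification 49 days ago vs limit 45 → not met
6. employee dishonesty bond $40,000 < $45,000 → not met
7. state-licensed supervisors 3 ≥ 3 → met
8. use-of-force policy review 291 days ago vs limit 270 → not met
Not met: 1, 4, 5, 6, 8

1, 4, 5, 6, 8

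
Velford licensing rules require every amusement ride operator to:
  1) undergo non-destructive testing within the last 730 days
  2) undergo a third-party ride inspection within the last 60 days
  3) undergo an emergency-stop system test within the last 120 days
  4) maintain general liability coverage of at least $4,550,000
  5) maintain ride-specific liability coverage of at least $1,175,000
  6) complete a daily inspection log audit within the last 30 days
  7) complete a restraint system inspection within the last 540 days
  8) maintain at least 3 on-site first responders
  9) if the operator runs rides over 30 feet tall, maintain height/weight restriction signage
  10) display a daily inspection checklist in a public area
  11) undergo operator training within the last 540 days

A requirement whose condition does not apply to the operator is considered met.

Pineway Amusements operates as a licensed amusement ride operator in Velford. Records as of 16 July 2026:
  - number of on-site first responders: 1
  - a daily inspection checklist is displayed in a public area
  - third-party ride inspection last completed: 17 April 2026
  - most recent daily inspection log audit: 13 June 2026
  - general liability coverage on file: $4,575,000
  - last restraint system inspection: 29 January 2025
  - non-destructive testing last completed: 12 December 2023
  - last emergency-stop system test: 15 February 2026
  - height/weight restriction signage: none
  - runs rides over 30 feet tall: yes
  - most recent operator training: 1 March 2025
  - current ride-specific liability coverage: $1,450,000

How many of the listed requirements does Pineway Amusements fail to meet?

6

1. non-destructive testing 947 days ago vs limit 730 → not met
2. third-party ride inspection 90 days ago vs limit 60 → not met
3. emergency-stop system test 151 days ago vs limit 120 → not met
4. general liability coverage $4,575,000 ≥ $4,550,000 → met
5. ride-specific liability coverage $1,450,000 ≥ $1,175,000 → met
6. daily inspection log audit 33 days ago vs limit 30 → not met
7. restraint system inspection 533 days ago vs limit 540 → met
8. on-site first responders 1 < 3 → not met
9. condition 'runs rides over 30 feet tall' holds; height/weight restriction signage absent → not met
10. daily inspection checklist present → met
11. operator training 502 days ago vs limit 540 → met
Not met: 6 of 11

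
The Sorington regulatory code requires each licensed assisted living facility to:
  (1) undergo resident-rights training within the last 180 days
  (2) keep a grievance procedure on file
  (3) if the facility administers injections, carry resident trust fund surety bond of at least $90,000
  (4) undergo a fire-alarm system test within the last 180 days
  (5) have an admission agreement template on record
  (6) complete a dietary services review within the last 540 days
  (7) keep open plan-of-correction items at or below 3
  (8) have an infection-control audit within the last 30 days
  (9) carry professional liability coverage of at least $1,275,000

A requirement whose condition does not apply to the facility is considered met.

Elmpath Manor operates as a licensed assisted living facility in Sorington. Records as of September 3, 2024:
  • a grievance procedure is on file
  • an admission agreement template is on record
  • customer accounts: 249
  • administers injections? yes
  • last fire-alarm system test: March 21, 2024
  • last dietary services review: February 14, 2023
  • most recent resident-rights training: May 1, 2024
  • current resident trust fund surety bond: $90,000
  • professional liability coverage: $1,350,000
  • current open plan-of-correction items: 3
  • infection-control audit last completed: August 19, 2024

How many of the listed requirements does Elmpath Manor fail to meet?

1

1. resident-rights training 125 days ago vs limit 180 → met
2. grievance procedure present → met
3. condition 'administers injections' holds; resident trust fund surety bond $90,000 ≥ $90,000 → met
4. fire-alarm system test 166 days ago vs limit 180 → met
5. admission agreement template present → met
6. dietary services review 567 days ago vs limit 540 → not met
7. open plan-of-correction items 3 ≤ 3 → met
8. infection-control audit 15 days ago vs limit 30 → met
9. professional liability coverage $1,350,000 ≥ $1,275,000 → met
Not met: 1 of 9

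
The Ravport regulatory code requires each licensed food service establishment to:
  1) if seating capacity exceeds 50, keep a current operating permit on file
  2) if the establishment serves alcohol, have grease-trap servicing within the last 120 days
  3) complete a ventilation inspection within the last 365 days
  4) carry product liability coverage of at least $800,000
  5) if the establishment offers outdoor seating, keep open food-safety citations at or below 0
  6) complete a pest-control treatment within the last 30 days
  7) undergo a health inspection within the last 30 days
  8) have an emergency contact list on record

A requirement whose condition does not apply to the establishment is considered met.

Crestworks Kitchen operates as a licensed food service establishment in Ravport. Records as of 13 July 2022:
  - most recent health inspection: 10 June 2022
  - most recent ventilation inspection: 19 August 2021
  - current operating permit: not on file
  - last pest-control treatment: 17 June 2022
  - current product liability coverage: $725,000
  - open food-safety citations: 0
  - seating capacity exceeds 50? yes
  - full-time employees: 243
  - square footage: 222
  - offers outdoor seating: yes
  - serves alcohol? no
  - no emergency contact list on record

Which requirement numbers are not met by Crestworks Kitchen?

1, 4, 7, 8

1. condition 'seating capacity exceeds 50' holds; current operating permit absent → not met
2. condition 'serves alcohol' does not hold → requirement n/a → met
3. ventilation inspection 328 days ago vs limit 365 → met
4. product liability coverage $725,000 < $800,000 → not met
5. condition 'offers outdoor seating' holds; open food-safety citations 0 ≤ 0 → met
6. pest-control treatment 26 days ago vs limit 30 → met
7. health inspection 33 days ago vs limit 30 → not met
8. emergency contact list absent → not met
Not met: 1, 4, 7, 8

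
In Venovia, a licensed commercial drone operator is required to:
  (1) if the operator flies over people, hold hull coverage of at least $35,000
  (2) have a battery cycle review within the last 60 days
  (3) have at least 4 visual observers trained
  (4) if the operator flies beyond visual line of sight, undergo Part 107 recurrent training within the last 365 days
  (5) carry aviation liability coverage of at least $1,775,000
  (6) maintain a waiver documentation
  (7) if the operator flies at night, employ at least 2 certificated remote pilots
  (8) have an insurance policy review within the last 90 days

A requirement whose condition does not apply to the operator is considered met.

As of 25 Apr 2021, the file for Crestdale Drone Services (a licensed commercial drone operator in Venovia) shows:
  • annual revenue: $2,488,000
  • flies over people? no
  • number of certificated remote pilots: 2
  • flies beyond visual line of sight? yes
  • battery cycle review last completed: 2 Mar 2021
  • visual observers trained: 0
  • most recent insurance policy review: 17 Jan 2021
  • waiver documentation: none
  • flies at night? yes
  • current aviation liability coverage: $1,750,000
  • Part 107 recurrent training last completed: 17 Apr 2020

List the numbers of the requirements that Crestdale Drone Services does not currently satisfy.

1. condition 'flies over people' does not hold → requirement n/a → met
2. battery cycle review 54 days ago vs limit 60 → met
3. visual observers trained 0 < 4 → not met
4. condition 'flies beyond visual line of sight' holds; Part 107 recurrent training 373 days ago vs limit 365 → not met
5. aviation liability coverage $1,750,000 < $1,775,000 → not met
6. waiver documentation absent → not met
7. condition 'flies at night' holds; certificated remote pilots 2 ≥ 2 → met
8. insurance policy review 98 days ago vs limit 90 → not met
Not met: 3, 4, 5, 6, 8

3, 4, 5, 6, 8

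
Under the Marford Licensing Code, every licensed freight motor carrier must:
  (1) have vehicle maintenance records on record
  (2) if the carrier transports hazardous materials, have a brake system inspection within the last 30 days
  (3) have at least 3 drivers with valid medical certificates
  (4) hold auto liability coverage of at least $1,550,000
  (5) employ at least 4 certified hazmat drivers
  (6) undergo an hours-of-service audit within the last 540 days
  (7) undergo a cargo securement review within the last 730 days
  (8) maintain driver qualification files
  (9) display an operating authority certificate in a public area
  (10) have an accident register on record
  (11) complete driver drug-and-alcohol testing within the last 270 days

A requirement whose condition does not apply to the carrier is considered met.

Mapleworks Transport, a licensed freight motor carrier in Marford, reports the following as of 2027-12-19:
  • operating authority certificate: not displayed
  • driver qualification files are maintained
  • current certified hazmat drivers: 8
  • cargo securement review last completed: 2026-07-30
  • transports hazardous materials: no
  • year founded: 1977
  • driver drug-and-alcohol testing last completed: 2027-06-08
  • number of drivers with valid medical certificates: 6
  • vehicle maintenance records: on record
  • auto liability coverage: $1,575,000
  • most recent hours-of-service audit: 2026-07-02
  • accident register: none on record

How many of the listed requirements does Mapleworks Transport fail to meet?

1. vehicle maintenance records present → met
2. condition 'transports hazardous materials' does not hold → requirement n/a → met
3. drivers with valid medical certificates 6 ≥ 3 → met
4. auto liability coverage $1,575,000 ≥ $1,550,000 → met
5. certified hazmat drivers 8 ≥ 4 → met
6. hours-of-service audit 535 days ago vs limit 540 → met
7. cargo securement review 507 days ago vs limit 730 → met
8. driver qualification files present → met
9. operating authority certificate absent → not met
10. accident register absent → not met
11. driver drug-and-alcohol testing 194 days ago vs limit 270 → met
Not met: 2 of 11

2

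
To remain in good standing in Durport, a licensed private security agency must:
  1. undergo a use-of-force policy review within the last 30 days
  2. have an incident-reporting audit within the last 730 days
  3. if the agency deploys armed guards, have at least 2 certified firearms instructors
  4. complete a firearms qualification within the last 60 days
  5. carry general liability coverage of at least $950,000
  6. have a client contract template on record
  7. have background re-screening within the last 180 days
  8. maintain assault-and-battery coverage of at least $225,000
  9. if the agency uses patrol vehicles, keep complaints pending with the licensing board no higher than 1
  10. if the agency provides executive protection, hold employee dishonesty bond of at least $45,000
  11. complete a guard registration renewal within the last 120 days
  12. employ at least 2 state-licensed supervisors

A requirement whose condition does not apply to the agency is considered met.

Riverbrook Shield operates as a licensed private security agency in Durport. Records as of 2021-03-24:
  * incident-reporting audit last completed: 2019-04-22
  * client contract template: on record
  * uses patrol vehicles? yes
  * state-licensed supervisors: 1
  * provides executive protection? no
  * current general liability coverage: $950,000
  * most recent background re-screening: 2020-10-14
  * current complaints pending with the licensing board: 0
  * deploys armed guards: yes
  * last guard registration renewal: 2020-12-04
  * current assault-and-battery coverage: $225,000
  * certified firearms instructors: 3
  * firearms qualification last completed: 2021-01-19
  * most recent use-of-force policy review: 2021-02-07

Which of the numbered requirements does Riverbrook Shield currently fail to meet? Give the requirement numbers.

1, 4, 12

1. use-of-force policy review 45 days ago vs limit 30 → not met
2. incident-reporting audit 702 days ago vs limit 730 → met
3. condition 'deploys armed guards' holds; certified firearms instructors 3 ≥ 2 → met
4. firearms qualification 64 days ago vs limit 60 → not met
5. general liability coverage $950,000 ≥ $950,000 → met
6. client contract template present → met
7. background re-screening 161 days ago vs limit 180 → met
8. assault-and-battery coverage $225,000 ≥ $225,000 → met
9. condition 'uses patrol vehicles' holds; complaints pending with the licensing board 0 ≤ 1 → met
10. condition 'provides executive protection' does not hold → requirement n/a → met
11. guard registration renewal 110 days ago vs limit 120 → met
12. state-licensed supervisors 1 < 2 → not met
Not met: 1, 4, 12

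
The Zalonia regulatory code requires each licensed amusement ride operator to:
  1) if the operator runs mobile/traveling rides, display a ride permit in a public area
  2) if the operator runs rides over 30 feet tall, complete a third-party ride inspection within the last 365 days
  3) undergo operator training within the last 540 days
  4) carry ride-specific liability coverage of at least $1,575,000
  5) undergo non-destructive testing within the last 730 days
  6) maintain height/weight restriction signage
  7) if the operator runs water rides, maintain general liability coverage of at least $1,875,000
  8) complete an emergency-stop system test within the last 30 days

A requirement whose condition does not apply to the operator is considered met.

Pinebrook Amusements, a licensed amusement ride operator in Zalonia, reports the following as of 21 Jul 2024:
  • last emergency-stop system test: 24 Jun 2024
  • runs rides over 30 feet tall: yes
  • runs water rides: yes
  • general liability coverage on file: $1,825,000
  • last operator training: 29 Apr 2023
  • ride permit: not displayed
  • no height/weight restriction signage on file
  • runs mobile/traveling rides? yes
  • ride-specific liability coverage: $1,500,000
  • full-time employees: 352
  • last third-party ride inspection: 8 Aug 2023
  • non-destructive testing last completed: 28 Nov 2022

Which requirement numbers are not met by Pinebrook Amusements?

1, 4, 6, 7

1. condition 'runs mobile/traveling rides' holds; ride permit absent → not met
2. condition 'runs rides over 30 feet tall' holds; third-party ride inspection 348 days ago vs limit 365 → met
3. operator training 449 days ago vs limit 540 → met
4. ride-specific liability coverage $1,500,000 < $1,575,000 → not met
5. non-destructive testing 601 days ago vs limit 730 → met
6. height/weight restriction signage absent → not met
7. condition 'runs water rides' holds; general liability coverage $1,825,000 < $1,875,000 → not met
8. emergency-stop system test 27 days ago vs limit 30 → met
Not met: 1, 4, 6, 7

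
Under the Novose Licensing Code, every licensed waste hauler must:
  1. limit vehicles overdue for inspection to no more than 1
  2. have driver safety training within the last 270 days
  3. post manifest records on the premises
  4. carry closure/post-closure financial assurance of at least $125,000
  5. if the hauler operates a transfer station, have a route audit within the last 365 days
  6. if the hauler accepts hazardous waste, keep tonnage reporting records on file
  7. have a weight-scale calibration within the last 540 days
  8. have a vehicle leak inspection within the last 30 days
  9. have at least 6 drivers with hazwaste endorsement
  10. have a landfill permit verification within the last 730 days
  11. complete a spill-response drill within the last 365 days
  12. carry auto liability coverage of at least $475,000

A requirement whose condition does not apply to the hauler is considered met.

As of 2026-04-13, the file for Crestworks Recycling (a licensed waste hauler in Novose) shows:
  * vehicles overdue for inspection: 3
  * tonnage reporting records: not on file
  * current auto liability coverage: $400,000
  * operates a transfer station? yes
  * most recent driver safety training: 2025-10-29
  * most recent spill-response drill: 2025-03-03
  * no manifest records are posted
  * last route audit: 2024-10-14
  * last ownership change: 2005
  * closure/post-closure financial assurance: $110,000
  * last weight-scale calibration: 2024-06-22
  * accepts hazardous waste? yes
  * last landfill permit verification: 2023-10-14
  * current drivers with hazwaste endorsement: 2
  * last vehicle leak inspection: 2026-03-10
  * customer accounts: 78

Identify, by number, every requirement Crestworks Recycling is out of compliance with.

1. vehicles overdue for inspection 3 > 1 → not met
2. driver safety training 166 days ago vs limit 270 → met
3. manifest records absent → not met
4. closure/post-closure financial assurance $110,000 < $125,000 → not met
5. condition 'operates a transfer station' holds; route audit 546 days ago vs limit 365 → not met
6. condition 'accepts hazardous waste' holds; tonnage reporting records absent → not met
7. weight-scale calibration 660 days ago vs limit 540 → not met
8. vehicle leak inspection 34 days ago vs limit 30 → not met
9. drivers with hazwaste endorsement 2 < 6 → not met
10. landfill permit verification 912 days ago vs limit 730 → not met
11. spill-response drill 406 days ago vs limit 365 → not met
12. auto liability coverage $400,000 < $475,000 → not met
Not met: 1, 3, 4, 5, 6, 7, 8, 9, 10, 11, 12

1, 3, 4, 5, 6, 7, 8, 9, 10, 11, 12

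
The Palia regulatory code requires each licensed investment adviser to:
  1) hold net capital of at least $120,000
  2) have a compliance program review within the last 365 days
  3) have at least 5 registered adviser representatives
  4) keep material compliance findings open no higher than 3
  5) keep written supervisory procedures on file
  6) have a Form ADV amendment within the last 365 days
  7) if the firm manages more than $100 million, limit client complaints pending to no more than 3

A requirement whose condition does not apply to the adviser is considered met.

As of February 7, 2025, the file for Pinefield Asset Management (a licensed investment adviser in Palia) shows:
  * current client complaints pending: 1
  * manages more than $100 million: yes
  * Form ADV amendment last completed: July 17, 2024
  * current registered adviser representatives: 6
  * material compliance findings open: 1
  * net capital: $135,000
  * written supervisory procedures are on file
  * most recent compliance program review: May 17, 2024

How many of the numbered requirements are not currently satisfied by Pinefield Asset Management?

0

1. net capital $135,000 ≥ $120,000 → met
2. compliance program review 266 days ago vs limit 365 → met
3. registered adviser representatives 6 ≥ 5 → met
4. material compliance findings open 1 ≤ 3 → met
5. written supervisory procedures present → met
6. Form ADV amendment 205 days ago vs limit 365 → met
7. condition 'manages more than $100 million' holds; client complaints pending 1 ≤ 3 → met
Not met: 0 of 7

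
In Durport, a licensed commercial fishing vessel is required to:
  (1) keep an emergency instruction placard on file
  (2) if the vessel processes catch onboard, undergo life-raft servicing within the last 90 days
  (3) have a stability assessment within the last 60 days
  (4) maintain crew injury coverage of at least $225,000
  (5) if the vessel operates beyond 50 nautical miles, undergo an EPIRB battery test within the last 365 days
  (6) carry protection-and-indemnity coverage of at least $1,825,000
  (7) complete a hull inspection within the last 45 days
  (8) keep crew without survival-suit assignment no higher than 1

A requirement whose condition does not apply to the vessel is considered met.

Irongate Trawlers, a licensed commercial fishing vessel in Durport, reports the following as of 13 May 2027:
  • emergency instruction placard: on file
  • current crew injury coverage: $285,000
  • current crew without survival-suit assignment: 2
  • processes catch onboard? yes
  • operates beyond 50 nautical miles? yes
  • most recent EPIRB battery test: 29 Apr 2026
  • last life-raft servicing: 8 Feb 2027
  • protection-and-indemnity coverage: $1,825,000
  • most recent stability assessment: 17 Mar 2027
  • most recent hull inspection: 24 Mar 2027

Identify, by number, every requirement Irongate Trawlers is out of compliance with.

1. emergency instruction placard present → met
2. condition 'processes catch onboard' holds; life-raft servicing 94 days ago vs limit 90 → not met
3. stability assessment 57 days ago vs limit 60 → met
4. crew injury coverage $285,000 ≥ $225,000 → met
5. condition 'operates beyond 50 nautical miles' holds; EPIRB battery test 379 days ago vs limit 365 → not met
6. protection-and-indemnity coverage $1,825,000 ≥ $1,825,000 → met
7. hull inspection 50 days ago vs limit 45 → not met
8. crew without survival-suit assignment 2 > 1 → not met
Not met: 2, 5, 7, 8

2, 5, 7, 8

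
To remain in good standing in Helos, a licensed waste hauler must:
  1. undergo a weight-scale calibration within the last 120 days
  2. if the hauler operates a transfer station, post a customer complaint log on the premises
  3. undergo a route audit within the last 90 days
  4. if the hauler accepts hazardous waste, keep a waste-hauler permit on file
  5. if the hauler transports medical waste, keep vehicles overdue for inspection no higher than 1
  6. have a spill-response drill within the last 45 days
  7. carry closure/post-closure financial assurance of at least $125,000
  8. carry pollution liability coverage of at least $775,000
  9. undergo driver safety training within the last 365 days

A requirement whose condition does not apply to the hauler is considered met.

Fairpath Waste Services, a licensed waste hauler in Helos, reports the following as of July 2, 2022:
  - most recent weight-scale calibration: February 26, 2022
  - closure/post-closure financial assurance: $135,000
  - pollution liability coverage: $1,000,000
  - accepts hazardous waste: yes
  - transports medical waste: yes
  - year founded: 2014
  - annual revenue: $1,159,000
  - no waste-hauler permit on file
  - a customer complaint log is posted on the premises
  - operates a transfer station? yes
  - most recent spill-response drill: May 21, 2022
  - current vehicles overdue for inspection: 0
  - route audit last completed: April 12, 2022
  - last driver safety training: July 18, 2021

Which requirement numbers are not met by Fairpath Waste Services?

1. weight-scale calibration 126 days ago vs limit 120 → not met
2. condition 'operates a transfer station' holds; customer complaint log present → met
3. route audit 81 days ago vs limit 90 → met
4. condition 'accepts hazardous waste' holds; waste-hauler permit absent → not met
5. condition 'transports medical waste' holds; vehicles overdue for inspection 0 ≤ 1 → met
6. spill-response drill 42 days ago vs limit 45 → met
7. closure/post-closure financial assurance $135,000 ≥ $125,000 → met
8. pollution liability coverage $1,000,000 ≥ $775,000 → met
9. driver safety training 349 days ago vs limit 365 → met
Not met: 1, 4

1, 4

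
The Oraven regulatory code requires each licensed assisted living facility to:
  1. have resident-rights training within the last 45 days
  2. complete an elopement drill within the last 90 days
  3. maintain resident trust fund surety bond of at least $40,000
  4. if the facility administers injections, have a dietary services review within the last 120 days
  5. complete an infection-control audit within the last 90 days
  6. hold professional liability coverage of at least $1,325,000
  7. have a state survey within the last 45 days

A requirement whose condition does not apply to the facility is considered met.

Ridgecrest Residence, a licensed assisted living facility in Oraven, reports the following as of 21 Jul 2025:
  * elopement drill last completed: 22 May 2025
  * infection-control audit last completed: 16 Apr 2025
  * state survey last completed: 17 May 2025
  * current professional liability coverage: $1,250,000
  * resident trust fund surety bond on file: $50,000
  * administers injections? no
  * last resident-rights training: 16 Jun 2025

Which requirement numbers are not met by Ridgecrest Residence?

1. resident-rights training 35 days ago vs limit 45 → met
2. elopement drill 60 days ago vs limit 90 → met
3. resident trust fund surety bond $50,000 ≥ $40,000 → met
4. condition 'administers injections' does not hold → requirement n/a → met
5. infection-control audit 96 days ago vs limit 90 → not met
6. professional liability coverage $1,250,000 < $1,325,000 → not met
7. state survey 65 days ago vs limit 45 → not met
Not met: 5, 6, 7

5, 6, 7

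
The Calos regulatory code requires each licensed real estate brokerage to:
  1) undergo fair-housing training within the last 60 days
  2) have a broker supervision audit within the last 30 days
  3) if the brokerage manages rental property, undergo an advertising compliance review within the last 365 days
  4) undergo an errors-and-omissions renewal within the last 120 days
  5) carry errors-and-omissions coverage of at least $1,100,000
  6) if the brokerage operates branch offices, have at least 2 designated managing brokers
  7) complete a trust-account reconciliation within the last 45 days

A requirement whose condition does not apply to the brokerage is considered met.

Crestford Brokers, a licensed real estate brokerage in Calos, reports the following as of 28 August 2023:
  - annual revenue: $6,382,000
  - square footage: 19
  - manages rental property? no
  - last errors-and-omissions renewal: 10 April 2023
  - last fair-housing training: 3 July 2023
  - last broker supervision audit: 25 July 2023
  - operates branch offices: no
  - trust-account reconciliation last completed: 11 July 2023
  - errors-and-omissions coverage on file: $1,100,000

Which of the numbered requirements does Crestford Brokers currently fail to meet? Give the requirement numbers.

1. fair-housing training 56 days ago vs limit 60 → met
2. broker supervision audit 34 days ago vs limit 30 → not met
3. condition 'manages rental property' does not hold → requirement n/a → met
4. errors-and-omissions renewal 140 days ago vs limit 120 → not met
5. errors-and-omissions coverage $1,100,000 ≥ $1,100,000 → met
6. condition 'operates branch offices' does not hold → requirement n/a → met
7. trust-account reconciliation 48 days ago vs limit 45 → not met
Not met: 2, 4, 7

2, 4, 7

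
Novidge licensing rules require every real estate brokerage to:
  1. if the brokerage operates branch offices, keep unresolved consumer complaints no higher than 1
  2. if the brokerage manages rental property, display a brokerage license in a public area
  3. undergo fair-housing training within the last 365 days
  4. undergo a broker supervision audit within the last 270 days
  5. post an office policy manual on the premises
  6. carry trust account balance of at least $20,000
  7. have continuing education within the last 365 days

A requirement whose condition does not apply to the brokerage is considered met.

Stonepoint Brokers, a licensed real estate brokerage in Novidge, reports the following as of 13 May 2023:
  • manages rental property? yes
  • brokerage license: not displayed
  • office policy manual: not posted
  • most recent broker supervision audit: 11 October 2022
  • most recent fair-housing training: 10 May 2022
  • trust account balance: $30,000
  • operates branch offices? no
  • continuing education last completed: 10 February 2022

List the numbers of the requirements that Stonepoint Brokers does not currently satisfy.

1. condition 'operates branch offices' does not hold → requirement n/a → met
2. condition 'manages rental property' holds; brokerage license absent → not met
3. fair-housing training 368 days ago vs limit 365 → not met
4. broker supervision audit 214 days ago vs limit 270 → met
5. office policy manual absent → not met
6. trust account balance $30,000 ≥ $20,000 → met
7. continuing education 457 days ago vs limit 365 → not met
Not met: 2, 3, 5, 7

2, 3, 5, 7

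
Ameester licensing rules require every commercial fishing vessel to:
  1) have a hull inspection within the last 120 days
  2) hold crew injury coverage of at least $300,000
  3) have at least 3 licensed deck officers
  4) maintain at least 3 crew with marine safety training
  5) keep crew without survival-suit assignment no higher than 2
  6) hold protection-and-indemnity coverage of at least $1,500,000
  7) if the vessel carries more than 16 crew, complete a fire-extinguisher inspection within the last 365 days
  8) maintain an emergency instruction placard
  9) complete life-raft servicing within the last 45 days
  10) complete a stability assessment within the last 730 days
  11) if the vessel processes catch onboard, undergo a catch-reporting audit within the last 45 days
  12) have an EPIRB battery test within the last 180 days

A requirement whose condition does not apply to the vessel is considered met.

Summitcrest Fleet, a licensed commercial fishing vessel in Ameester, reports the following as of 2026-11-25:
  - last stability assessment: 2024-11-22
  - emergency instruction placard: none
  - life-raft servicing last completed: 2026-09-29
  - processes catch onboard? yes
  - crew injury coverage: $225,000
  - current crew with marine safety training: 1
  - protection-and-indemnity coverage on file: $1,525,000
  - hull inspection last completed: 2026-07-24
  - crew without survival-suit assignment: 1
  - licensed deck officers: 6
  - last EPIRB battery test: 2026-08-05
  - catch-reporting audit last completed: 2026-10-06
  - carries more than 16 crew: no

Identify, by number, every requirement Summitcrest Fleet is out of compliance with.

1, 2, 4, 8, 9, 10, 11

1. hull inspection 124 days ago vs limit 120 → not met
2. crew injury coverage $225,000 < $300,000 → not met
3. licensed deck officers 6 ≥ 3 → met
4. crew with marine safety training 1 < 3 → not met
5. crew without survival-suit assignment 1 ≤ 2 → met
6. protection-and-indemnity coverage $1,525,000 ≥ $1,500,000 → met
7. condition 'carries more than 16 crew' does not hold → requirement n/a → met
8. emergency instruction placard absent → not met
9. life-raft servicing 57 days ago vs limit 45 → not met
10. stability assessment 733 days ago vs limit 730 → not met
11. condition 'processes catch onboard' holds; catch-reporting audit 50 days ago vs limit 45 → not met
12. EPIRB battery test 112 days ago vs limit 180 → met
Not met: 1, 2, 4, 8, 9, 10, 11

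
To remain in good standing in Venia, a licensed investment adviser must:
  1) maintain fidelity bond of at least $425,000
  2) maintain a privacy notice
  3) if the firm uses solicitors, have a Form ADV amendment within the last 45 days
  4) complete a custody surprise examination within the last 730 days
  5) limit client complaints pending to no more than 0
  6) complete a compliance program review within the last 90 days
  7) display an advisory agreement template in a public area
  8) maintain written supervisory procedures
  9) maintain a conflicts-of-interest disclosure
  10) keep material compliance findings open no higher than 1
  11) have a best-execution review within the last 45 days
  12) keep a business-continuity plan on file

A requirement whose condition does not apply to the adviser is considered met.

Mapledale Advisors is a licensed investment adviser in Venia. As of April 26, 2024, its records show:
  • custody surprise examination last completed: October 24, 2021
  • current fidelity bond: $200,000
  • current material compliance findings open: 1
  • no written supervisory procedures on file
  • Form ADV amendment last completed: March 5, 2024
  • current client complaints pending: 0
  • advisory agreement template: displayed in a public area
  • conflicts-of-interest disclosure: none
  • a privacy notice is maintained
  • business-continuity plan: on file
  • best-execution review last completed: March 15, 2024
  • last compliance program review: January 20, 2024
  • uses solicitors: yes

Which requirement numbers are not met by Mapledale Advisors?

1. fidelity bond $200,000 < $425,000 → not met
2. privacy notice present → met
3. condition 'uses solicitors' holds; Form ADV amendment 52 days ago vs limit 45 → not met
4. custody surprise examination 915 days ago vs limit 730 → not met
5. client complaints pending 0 ≤ 0 → met
6. compliance program review 97 days ago vs limit 90 → not met
7. advisory agreement template present → met
8. written supervisory procedures absent → not met
9. conflicts-of-interest disclosure absent → not met
10. material compliance findings open 1 ≤ 1 → met
11. best-execution review 42 days ago vs limit 45 → met
12. business-continuity plan present → met
Not met: 1, 3, 4, 6, 8, 9

1, 3, 4, 6, 8, 9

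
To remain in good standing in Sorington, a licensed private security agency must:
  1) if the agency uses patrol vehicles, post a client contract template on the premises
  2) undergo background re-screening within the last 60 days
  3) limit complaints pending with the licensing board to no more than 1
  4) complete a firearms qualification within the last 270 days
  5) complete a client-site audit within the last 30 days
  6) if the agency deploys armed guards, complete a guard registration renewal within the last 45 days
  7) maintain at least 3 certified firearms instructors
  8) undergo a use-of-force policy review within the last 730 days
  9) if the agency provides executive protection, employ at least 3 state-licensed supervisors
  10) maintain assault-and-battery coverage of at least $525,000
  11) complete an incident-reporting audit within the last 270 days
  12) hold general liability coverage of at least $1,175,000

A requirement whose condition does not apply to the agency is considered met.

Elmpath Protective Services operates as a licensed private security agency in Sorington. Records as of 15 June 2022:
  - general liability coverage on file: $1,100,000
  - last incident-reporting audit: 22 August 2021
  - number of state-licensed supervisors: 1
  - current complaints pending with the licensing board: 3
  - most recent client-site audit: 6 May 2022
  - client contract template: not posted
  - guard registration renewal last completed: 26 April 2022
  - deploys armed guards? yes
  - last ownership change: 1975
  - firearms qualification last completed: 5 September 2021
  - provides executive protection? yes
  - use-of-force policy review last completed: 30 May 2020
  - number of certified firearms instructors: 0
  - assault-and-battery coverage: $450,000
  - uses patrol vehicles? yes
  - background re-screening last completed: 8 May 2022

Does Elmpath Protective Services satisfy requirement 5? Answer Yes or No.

5. client-site audit 40 days ago vs limit 30 → not met

No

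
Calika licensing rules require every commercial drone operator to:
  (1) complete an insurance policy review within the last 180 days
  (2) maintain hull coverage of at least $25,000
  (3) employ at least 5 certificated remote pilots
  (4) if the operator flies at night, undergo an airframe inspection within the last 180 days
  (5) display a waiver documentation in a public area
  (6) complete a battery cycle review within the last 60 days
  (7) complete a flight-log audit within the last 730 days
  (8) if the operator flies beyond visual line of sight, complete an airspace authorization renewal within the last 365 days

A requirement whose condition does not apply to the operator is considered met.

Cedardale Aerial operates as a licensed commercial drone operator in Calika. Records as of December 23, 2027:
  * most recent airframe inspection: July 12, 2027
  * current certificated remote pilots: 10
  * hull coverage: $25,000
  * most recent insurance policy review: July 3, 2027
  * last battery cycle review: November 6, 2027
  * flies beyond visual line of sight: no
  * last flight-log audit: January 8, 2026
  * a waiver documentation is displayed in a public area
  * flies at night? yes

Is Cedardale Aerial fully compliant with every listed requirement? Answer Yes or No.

Yes

1. insurance policy review 173 days ago vs limit 180 → met
2. hull coverage $25,000 ≥ $25,000 → met
3. certificated remote pilots 10 ≥ 5 → met
4. condition 'flies at night' holds; airframe inspection 164 days ago vs limit 180 → met
5. waiver documentation present → met
6. battery cycle review 47 days ago vs limit 60 → met
7. flight-log audit 714 days ago vs limit 730 → met
8. condition 'flies beyond visual line of sight' does not hold → requirement n/a → met
All met.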